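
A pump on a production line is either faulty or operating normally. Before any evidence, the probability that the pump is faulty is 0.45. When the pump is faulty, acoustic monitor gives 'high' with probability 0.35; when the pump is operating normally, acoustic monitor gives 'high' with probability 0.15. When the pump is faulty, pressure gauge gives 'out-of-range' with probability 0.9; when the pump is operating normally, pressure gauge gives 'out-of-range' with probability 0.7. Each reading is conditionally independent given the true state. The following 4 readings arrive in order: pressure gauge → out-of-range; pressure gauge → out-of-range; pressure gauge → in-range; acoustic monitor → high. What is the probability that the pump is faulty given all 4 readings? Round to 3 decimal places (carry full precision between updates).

0.513

After pressure gauge='out-of-range': P(faulty) = 0.9·0.4500 / (0.9·0.4500 + 0.7·0.5500) ≈ 0.5127
After pressure gauge='out-of-range': P(faulty) = 0.9·0.5127 / (0.9·0.5127 + 0.7·0.4873) ≈ 0.5749
After pressure gauge='in-range': P(faulty) = 0.1·0.5749 / (0.1·0.5749 + 0.3·0.4251) ≈ 0.3107
After acoustic monitor='high': P(faulty) = 0.35·0.3107 / (0.35·0.3107 + 0.15·0.6893) ≈ 0.5127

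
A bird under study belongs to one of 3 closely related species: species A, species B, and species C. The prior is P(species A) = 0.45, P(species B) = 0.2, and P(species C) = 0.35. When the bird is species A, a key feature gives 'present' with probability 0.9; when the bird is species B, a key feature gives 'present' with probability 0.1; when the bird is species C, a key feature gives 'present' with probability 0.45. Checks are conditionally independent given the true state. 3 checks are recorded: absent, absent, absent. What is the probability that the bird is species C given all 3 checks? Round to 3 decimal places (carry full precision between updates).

Apply Bayes' rule sequentially, carrying P(species C) forward.
After 'absent': normaliser = 0.1·0.4500 + 0.9·0.2000 + 0.55·0.3500; P(species A) ≈ 0.1078, P(species B) ≈ 0.4311, P(species C) ≈ 0.4611
After 'absent': normaliser = 0.1·0.1078 + 0.9·0.4311 + 0.55·0.4611; P(species A) ≈ 0.0165, P(species B) ≈ 0.5948, P(species C) ≈ 0.3887
After 'absent': normaliser = 0.1·0.0165 + 0.9·0.5948 + 0.55·0.3887; P(species A) ≈ 0.0022, P(species B) ≈ 0.7130, P(species C) ≈ 0.2848

0.285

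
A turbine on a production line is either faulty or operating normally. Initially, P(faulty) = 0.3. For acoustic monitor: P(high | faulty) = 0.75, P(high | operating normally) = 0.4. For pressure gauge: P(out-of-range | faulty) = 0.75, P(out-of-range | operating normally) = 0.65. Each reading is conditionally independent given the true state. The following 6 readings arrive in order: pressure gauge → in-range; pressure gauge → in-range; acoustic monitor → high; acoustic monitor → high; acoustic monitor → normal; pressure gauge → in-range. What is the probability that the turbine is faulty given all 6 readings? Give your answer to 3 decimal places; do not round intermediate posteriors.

After pressure gauge='in-range': P(faulty) = 0.25·0.3000 / (0.25·0.3000 + 0.35·0.7000) ≈ 0.2344
After pressure gauge='in-range': P(faulty) = 0.25·0.2344 / (0.25·0.2344 + 0.35·0.7656) ≈ 0.1794
After acoustic monitor='high': P(faulty) = 0.75·0.1794 / (0.75·0.1794 + 0.4·0.8206) ≈ 0.2908
After acoustic monitor='high': P(faulty) = 0.75·0.2908 / (0.75·0.2908 + 0.4·0.7092) ≈ 0.4346
After acoustic monitor='normal': P(faulty) = 0.25·0.4346 / (0.25·0.4346 + 0.6·0.5654) ≈ 0.2426
After pressure gauge='in-range': P(faulty) = 0.25·0.2426 / (0.25·0.2426 + 0.35·0.7574) ≈ 0.1862

0.186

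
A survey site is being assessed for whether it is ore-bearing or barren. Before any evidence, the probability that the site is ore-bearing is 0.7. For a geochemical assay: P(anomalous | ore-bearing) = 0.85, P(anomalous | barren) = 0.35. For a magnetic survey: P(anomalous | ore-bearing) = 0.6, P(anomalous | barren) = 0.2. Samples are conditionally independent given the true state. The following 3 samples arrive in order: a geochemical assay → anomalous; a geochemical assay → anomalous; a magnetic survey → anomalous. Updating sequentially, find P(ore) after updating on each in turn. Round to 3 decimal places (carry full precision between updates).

Each posterior becomes the prior for the next update.
After a geochemical assay='anomalous': P(ore) = 0.85·0.7000 / (0.85·0.7000 + 0.35·0.3000) ≈ 0.8500
After a geochemical assay='anomalous': P(ore) = 0.85·0.8500 / (0.85·0.8500 + 0.35·0.1500) ≈ 0.9323
After a magnetic survey='anomalous': P(ore) = 0.6·0.9323 / (0.6·0.9323 + 0.2·0.0677) ≈ 0.9764

0.976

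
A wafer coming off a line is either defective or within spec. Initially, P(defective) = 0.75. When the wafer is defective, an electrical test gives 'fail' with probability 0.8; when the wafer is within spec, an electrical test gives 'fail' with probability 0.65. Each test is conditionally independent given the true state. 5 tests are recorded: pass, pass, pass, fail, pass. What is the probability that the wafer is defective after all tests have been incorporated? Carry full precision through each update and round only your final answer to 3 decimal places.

0.282

Apply Bayes' rule sequentially, carrying P(defective) forward.
After 'pass': P(defective) = 0.2·0.7500 / (0.2·0.7500 + 0.35·0.2500) ≈ 0.6316
After 'pass': P(defective) = 0.2·0.6316 / (0.2·0.6316 + 0.35·0.3684) ≈ 0.4948
After 'pass': P(defective) = 0.2·0.4948 / (0.2·0.4948 + 0.35·0.5052) ≈ 0.3589
After 'fail': P(defective) = 0.8·0.3589 / (0.8·0.3589 + 0.65·0.6411) ≈ 0.4079
After 'pass': P(defective) = 0.2·0.4079 / (0.2·0.4079 + 0.35·0.5921) ≈ 0.2825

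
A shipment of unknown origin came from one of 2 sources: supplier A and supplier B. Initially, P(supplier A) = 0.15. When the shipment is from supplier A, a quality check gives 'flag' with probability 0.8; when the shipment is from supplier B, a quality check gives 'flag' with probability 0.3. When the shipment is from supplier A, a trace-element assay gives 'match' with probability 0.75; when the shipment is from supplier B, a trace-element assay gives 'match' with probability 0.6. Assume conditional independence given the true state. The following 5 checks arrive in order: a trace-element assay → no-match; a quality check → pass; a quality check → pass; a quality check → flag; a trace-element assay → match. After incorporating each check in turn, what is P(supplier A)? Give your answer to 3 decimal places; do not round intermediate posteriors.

0.029

After a trace-element assay='no-match': P(supplier A) = 0.25·0.1500 / (0.25·0.1500 + 0.4·0.8500) ≈ 0.0993
After a quality check='pass': P(supplier A) = 0.2·0.0993 / (0.2·0.0993 + 0.7·0.9007) ≈ 0.0305
After a quality check='pass': P(supplier A) = 0.2·0.0305 / (0.2·0.0305 + 0.7·0.9695) ≈ 0.0089
After a quality check='flag': P(supplier A) = 0.8·0.0089 / (0.8·0.0089 + 0.3·0.9911) ≈ 0.0234
After a trace-element assay='match': P(supplier A) = 0.75·0.0234 / (0.75·0.0234 + 0.6·0.9766) ≈ 0.0291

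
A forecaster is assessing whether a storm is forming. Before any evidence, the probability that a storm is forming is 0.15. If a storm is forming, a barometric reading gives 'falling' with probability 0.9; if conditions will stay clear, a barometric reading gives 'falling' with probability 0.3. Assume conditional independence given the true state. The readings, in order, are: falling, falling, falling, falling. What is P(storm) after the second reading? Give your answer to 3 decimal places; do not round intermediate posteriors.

0.614

Apply Bayes' rule sequentially, carrying P(storm) forward.
After 'falling': P(storm) = 0.9·0.1500 / (0.9·0.1500 + 0.3·0.8500) ≈ 0.3462
After 'falling': P(storm) = 0.9·0.3462 / (0.9·0.3462 + 0.3·0.6538) ≈ 0.6136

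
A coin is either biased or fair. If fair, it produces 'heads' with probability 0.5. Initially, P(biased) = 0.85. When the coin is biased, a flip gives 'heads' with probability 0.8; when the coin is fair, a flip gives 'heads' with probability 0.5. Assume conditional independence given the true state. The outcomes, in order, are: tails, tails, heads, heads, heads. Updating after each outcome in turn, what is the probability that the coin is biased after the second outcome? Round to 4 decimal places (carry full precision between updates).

0.4755

After 'tails': P(biased) = 0.2·0.8500 / (0.2·0.8500 + 0.5·0.1500) ≈ 0.6939
After 'tails': P(biased) = 0.2·0.6939 / (0.2·0.6939 + 0.5·0.3061) ≈ 0.4755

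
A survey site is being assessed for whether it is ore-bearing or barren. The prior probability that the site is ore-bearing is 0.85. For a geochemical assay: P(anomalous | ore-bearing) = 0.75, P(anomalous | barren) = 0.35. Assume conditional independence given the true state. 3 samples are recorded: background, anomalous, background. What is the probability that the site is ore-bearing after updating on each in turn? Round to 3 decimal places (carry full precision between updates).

Apply Bayes' rule sequentially, carrying P(ore) forward.
After 'background': P(ore) = 0.25·0.8500 / (0.25·0.8500 + 0.65·0.1500) ≈ 0.6855
After 'anomalous': P(ore) = 0.75·0.6855 / (0.75·0.6855 + 0.35·0.3145) ≈ 0.8236
After 'background': P(ore) = 0.25·0.8236 / (0.25·0.8236 + 0.65·0.1764) ≈ 0.6424

0.642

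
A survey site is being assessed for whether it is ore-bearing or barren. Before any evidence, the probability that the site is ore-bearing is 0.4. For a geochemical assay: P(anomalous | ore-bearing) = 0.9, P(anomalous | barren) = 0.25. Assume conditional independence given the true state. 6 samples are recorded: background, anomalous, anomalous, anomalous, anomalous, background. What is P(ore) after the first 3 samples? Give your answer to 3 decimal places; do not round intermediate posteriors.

After 'background': P(ore) = 0.1·0.4000 / (0.1·0.4000 + 0.75·0.6000) ≈ 0.0816
After 'anomalous': P(ore) = 0.9·0.0816 / (0.9·0.0816 + 0.25·0.9184) ≈ 0.2424
After 'anomalous': P(ore) = 0.9·0.2424 / (0.9·0.2424 + 0.25·0.7576) ≈ 0.5353

0.535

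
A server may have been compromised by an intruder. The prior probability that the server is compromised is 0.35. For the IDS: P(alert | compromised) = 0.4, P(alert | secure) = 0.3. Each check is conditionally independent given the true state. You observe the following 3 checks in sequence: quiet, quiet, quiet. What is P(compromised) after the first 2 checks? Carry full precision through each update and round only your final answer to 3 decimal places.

After 'quiet': P(compromised) = 0.6·0.3500 / (0.6·0.3500 + 0.7·0.6500) ≈ 0.3158
After 'quiet': P(compromised) = 0.6·0.3158 / (0.6·0.3158 + 0.7·0.6842) ≈ 0.2835

0.283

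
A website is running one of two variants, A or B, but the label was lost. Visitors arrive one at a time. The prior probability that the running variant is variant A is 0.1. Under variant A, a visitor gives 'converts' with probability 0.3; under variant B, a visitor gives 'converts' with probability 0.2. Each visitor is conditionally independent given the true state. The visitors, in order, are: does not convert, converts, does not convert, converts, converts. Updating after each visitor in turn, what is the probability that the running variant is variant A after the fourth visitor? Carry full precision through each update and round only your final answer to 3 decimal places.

After 'does not convert': P(A) = 0.7·0.1000 / (0.7·0.1000 + 0.8·0.9000) ≈ 0.0886
After 'converts': P(A) = 0.3·0.0886 / (0.3·0.0886 + 0.2·0.9114) ≈ 0.1273
After 'does not convert': P(A) = 0.7·0.1273 / (0.7·0.1273 + 0.8·0.8727) ≈ 0.1132
After 'converts': P(A) = 0.3·0.1132 / (0.3·0.1132 + 0.2·0.8868) ≈ 0.1607

0.161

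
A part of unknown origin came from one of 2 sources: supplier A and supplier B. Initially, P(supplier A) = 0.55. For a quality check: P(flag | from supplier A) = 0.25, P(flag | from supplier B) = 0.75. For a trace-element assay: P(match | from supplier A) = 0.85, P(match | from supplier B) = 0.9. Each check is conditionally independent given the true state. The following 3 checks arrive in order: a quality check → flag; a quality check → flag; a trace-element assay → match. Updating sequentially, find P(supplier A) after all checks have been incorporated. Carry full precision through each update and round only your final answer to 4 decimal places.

After a quality check='flag': P(supplier A) = 0.25·0.5500 / (0.25·0.5500 + 0.75·0.4500) ≈ 0.2895
After a quality check='flag': P(supplier A) = 0.25·0.2895 / (0.25·0.2895 + 0.75·0.7105) ≈ 0.1196
After a trace-element assay='match': P(supplier A) = 0.85·0.1196 / (0.85·0.1196 + 0.9·0.8804) ≈ 0.1137

0.1137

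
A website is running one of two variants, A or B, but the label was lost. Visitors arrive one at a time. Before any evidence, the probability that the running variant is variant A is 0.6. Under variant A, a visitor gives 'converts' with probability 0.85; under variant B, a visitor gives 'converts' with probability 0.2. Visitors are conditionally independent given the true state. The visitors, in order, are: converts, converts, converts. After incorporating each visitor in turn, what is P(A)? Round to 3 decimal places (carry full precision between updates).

0.991

After 'converts': P(A) = 0.85·0.6000 / (0.85·0.6000 + 0.2·0.4000) ≈ 0.8644
After 'converts': P(A) = 0.85·0.8644 / (0.85·0.8644 + 0.2·0.1356) ≈ 0.9644
After 'converts': P(A) = 0.85·0.9644 / (0.85·0.9644 + 0.2·0.0356) ≈ 0.9914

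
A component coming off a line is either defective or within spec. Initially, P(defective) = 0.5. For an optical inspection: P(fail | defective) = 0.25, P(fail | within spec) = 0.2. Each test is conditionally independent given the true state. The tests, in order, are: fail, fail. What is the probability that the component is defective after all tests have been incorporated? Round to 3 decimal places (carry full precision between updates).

After 'fail': P(defective) = 0.25·0.5000 / (0.25·0.5000 + 0.2·0.5000) ≈ 0.5556
After 'fail': P(defective) = 0.25·0.5556 / (0.25·0.5556 + 0.2·0.4444) ≈ 0.6098

0.610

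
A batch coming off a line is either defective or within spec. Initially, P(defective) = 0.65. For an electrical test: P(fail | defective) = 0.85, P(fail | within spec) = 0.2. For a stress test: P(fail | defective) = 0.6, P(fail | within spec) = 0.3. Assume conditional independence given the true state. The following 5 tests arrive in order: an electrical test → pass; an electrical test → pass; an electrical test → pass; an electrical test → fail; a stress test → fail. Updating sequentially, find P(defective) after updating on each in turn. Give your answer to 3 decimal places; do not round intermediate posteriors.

0.094

After an electrical test='pass': P(defective) = 0.15·0.6500 / (0.15·0.6500 + 0.8·0.3500) ≈ 0.2583
After an electrical test='pass': P(defective) = 0.15·0.2583 / (0.15·0.2583 + 0.8·0.7417) ≈ 0.0613
After an electrical test='pass': P(defective) = 0.15·0.0613 / (0.15·0.0613 + 0.8·0.9387) ≈ 0.0121
After an electrical test='fail': P(defective) = 0.85·0.0121 / (0.85·0.0121 + 0.2·0.9879) ≈ 0.0495
After a stress test='fail': P(defective) = 0.6·0.0495 / (0.6·0.0495 + 0.3·0.9505) ≈ 0.0942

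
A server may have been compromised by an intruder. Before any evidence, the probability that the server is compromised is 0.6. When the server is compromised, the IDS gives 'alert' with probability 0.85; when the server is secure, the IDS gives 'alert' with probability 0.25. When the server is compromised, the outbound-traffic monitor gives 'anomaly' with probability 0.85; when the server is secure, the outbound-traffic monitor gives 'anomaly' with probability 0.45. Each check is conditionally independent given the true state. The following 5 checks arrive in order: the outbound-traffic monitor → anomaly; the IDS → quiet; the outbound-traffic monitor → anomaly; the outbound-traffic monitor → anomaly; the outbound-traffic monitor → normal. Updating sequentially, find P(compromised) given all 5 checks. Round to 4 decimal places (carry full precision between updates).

0.3554

After the outbound-traffic monitor='anomaly': P(compromised) = 0.85·0.6000 / (0.85·0.6000 + 0.45·0.4000) ≈ 0.7391
After the IDS='quiet': P(compromised) = 0.15·0.7391 / (0.15·0.7391 + 0.75·0.2609) ≈ 0.3617
After the outbound-traffic monitor='anomaly': P(compromised) = 0.85·0.3617 / (0.85·0.3617 + 0.45·0.6383) ≈ 0.5170
After the outbound-traffic monitor='anomaly': P(compromised) = 0.85·0.5170 / (0.85·0.5170 + 0.45·0.4830) ≈ 0.6691
After the outbound-traffic monitor='normal': P(compromised) = 0.15·0.6691 / (0.15·0.6691 + 0.55·0.3309) ≈ 0.3554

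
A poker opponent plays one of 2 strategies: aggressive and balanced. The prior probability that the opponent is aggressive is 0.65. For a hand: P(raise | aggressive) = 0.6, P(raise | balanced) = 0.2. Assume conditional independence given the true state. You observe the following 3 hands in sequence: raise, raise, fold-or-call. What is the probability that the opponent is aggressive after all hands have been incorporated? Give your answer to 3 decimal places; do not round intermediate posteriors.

Each posterior becomes the prior for the next update.
After 'raise': P(aggressive) = 0.6·0.6500 / (0.6·0.6500 + 0.2·0.3500) ≈ 0.8478
After 'raise': P(aggressive) = 0.6·0.8478 / (0.6·0.8478 + 0.2·0.1522) ≈ 0.9435
After 'fold-or-call': P(aggressive) = 0.4·0.9435 / (0.4·0.9435 + 0.8·0.0565) ≈ 0.8931

0.893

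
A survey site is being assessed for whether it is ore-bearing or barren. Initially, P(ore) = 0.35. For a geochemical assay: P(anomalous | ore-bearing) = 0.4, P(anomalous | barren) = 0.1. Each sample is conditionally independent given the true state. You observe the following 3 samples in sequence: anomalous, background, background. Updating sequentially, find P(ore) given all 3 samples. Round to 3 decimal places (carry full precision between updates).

After 'anomalous': P(ore) = 0.4·0.3500 / (0.4·0.3500 + 0.1·0.6500) ≈ 0.6829
After 'background': P(ore) = 0.6·0.6829 / (0.6·0.6829 + 0.9·0.3171) ≈ 0.5895
After 'background': P(ore) = 0.6·0.5895 / (0.6·0.5895 + 0.9·0.4105) ≈ 0.4891

0.489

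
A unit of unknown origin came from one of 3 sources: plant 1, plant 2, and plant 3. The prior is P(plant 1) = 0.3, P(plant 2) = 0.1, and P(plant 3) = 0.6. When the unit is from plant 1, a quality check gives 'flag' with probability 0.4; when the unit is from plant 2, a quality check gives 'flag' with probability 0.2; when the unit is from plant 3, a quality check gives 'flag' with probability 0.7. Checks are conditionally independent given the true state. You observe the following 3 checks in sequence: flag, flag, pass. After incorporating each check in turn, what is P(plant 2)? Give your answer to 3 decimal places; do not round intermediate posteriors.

After 'flag': normaliser = 0.4·0.3000 + 0.2·0.1000 + 0.7·0.6000; P(plant 1) ≈ 0.2143, P(plant 2) ≈ 0.0357, P(plant 3) ≈ 0.7500
After 'flag': normaliser = 0.4·0.2143 + 0.2·0.0357 + 0.7·0.7500; P(plant 1) ≈ 0.1387, P(plant 2) ≈ 0.0116, P(plant 3) ≈ 0.8497
After 'pass': normaliser = 0.6·0.1387 + 0.8·0.0116 + 0.3·0.8497; P(plant 1) ≈ 0.2396, P(plant 2) ≈ 0.0266, P(plant 3) ≈ 0.7338

0.027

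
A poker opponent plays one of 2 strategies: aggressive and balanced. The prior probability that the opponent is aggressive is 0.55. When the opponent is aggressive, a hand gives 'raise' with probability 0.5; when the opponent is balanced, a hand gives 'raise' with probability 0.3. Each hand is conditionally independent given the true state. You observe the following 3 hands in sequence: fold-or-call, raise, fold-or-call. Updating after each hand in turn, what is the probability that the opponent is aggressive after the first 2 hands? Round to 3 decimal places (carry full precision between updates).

0.593

Each posterior becomes the prior for the next update.
After 'fold-or-call': P(aggressive) = 0.5·0.5500 / (0.5·0.5500 + 0.7·0.4500) ≈ 0.4661
After 'raise': P(aggressive) = 0.5·0.4661 / (0.5·0.4661 + 0.3·0.5339) ≈ 0.5927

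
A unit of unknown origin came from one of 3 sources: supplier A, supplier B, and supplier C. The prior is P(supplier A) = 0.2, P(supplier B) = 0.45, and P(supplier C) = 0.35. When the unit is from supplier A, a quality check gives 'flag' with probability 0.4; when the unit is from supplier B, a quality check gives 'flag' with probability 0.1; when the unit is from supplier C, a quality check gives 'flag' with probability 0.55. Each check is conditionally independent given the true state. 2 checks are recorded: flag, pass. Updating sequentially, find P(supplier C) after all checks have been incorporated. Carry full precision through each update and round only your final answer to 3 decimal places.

0.495

After 'flag': normaliser = 0.4·0.2000 + 0.1·0.4500 + 0.55·0.3500; P(supplier A) ≈ 0.2520, P(supplier B) ≈ 0.1417, P(supplier C) ≈ 0.6063
After 'pass': normaliser = 0.6·0.2520 + 0.9·0.1417 + 0.45·0.6063; P(supplier A) ≈ 0.2741, P(supplier B) ≈ 0.2313, P(supplier C) ≈ 0.4946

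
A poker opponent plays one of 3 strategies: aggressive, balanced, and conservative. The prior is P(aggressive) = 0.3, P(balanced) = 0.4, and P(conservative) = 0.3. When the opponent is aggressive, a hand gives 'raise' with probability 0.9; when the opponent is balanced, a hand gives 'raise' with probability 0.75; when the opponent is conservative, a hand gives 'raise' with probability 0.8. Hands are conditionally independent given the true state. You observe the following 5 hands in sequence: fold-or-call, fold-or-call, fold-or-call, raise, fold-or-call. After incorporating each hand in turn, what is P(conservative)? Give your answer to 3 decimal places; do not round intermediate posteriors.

After 'fold-or-call': normaliser = 0.1·0.3000 + 0.25·0.4000 + 0.2·0.3000; P(aggressive) ≈ 0.1579, P(balanced) ≈ 0.5263, P(conservative) ≈ 0.3158
After 'fold-or-call': normaliser = 0.1·0.1579 + 0.25·0.5263 + 0.2·0.3158; P(aggressive) ≈ 0.0750, P(balanced) ≈ 0.6250, P(conservative) ≈ 0.3000
After 'fold-or-call': normaliser = 0.1·0.0750 + 0.25·0.6250 + 0.2·0.3000; P(aggressive) ≈ 0.0335, P(balanced) ≈ 0.6983, P(conservative) ≈ 0.2682
After 'raise': normaliser = 0.9·0.0335 + 0.75·0.6983 + 0.8·0.2682; P(aggressive) ≈ 0.0393, P(balanced) ≈ 0.6816, P(conservative) ≈ 0.2792
After 'fold-or-call': normaliser = 0.1·0.0393 + 0.25·0.6816 + 0.2·0.2792; P(aggressive) ≈ 0.0171, P(balanced) ≈ 0.7403, P(conservative) ≈ 0.2426

0.243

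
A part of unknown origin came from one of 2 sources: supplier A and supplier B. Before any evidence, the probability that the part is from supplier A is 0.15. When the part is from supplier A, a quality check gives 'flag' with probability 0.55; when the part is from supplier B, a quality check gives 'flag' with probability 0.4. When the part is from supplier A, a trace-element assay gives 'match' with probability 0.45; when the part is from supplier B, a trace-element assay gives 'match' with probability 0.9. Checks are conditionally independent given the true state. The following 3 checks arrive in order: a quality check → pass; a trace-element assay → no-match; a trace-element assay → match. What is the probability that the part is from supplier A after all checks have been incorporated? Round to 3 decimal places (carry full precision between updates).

0.267

Apply Bayes' rule sequentially, carrying P(supplier A) forward.
After a quality check='pass': P(supplier A) = 0.45·0.1500 / (0.45·0.1500 + 0.6·0.8500) ≈ 0.1169
After a trace-element assay='no-match': P(supplier A) = 0.55·0.1169 / (0.55·0.1169 + 0.1·0.8831) ≈ 0.4213
After a trace-element assay='match': P(supplier A) = 0.45·0.4213 / (0.45·0.4213 + 0.9·0.5787) ≈ 0.2668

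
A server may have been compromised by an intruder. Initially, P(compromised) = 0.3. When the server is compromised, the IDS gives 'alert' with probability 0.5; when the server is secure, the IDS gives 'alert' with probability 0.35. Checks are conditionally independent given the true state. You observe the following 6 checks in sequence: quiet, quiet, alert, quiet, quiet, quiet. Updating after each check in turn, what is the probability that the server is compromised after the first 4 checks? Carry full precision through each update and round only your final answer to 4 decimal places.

0.2179

After 'quiet': P(compromised) = 0.5·0.3000 / (0.5·0.3000 + 0.65·0.7000) ≈ 0.2479
After 'quiet': P(compromised) = 0.5·0.2479 / (0.5·0.2479 + 0.65·0.7521) ≈ 0.2023
After 'alert': P(compromised) = 0.5·0.2023 / (0.5·0.2023 + 0.35·0.7977) ≈ 0.2659
After 'quiet': P(compromised) = 0.5·0.2659 / (0.5·0.2659 + 0.65·0.7341) ≈ 0.2179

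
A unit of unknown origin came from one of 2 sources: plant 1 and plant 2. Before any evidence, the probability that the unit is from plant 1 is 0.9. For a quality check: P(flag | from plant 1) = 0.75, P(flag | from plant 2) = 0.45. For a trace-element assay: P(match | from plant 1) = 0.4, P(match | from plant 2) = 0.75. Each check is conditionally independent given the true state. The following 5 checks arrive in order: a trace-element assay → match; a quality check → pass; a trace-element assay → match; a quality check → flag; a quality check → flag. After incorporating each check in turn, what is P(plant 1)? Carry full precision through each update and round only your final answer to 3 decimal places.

Apply Bayes' rule sequentially, carrying P(plant 1) forward.
After a trace-element assay='match': P(plant 1) = 0.4·0.9000 / (0.4·0.9000 + 0.75·0.1000) ≈ 0.8276
After a quality check='pass': P(plant 1) = 0.25·0.8276 / (0.25·0.8276 + 0.55·0.1724) ≈ 0.6857
After a trace-element assay='match': P(plant 1) = 0.4·0.6857 / (0.4·0.6857 + 0.75·0.3143) ≈ 0.5378
After a quality check='flag': P(plant 1) = 0.75·0.5378 / (0.75·0.5378 + 0.45·0.4622) ≈ 0.6598
After a quality check='flag': P(plant 1) = 0.75·0.6598 / (0.75·0.6598 + 0.45·0.3402) ≈ 0.7637

0.764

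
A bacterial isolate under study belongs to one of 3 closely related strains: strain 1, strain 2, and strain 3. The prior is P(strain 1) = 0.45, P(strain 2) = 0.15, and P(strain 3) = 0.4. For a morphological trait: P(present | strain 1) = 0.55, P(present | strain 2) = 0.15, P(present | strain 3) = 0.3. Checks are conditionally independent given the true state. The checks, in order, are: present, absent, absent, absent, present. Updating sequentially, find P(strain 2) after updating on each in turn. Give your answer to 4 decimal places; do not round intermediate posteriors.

0.0773

After 'present': normaliser = 0.55·0.4500 + 0.15·0.1500 + 0.3·0.4000; P(strain 1) ≈ 0.6346, P(strain 2) ≈ 0.0577, P(strain 3) ≈ 0.3077
After 'absent': normaliser = 0.45·0.6346 + 0.85·0.0577 + 0.7·0.3077; P(strain 1) ≈ 0.5192, P(strain 2) ≈ 0.0892, P(strain 3) ≈ 0.3916
After 'absent': normaliser = 0.45·0.5192 + 0.85·0.0892 + 0.7·0.3916; P(strain 1) ≈ 0.4004, P(strain 2) ≈ 0.1299, P(strain 3) ≈ 0.4697
After 'absent': normaliser = 0.45·0.4004 + 0.85·0.1299 + 0.7·0.4697; P(strain 1) ≈ 0.2909, P(strain 2) ≈ 0.1782, P(strain 3) ≈ 0.5309
After 'present': normaliser = 0.55·0.2909 + 0.15·0.1782 + 0.3·0.5309; P(strain 1) ≈ 0.4624, P(strain 2) ≈ 0.0773, P(strain 3) ≈ 0.4603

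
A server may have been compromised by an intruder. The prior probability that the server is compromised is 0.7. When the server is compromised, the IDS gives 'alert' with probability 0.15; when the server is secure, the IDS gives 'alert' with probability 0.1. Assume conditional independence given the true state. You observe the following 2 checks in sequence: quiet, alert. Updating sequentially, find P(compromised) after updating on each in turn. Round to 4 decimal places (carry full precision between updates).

After 'quiet': P(compromised) = 0.85·0.7000 / (0.85·0.7000 + 0.9·0.3000) ≈ 0.6879
After 'alert': P(compromised) = 0.15·0.6879 / (0.15·0.6879 + 0.1·0.3121) ≈ 0.7677

0.7677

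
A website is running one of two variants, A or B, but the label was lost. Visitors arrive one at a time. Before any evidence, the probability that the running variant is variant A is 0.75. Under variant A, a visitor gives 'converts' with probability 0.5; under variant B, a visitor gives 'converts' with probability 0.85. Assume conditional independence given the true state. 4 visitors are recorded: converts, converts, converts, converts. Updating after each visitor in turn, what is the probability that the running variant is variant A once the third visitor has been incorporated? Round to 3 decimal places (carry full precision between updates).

Apply Bayes' rule sequentially, carrying P(A) forward.
After 'converts': P(A) = 0.5·0.7500 / (0.5·0.7500 + 0.85·0.2500) ≈ 0.6383
After 'converts': P(A) = 0.5·0.6383 / (0.5·0.6383 + 0.85·0.3617) ≈ 0.5093
After 'converts': P(A) = 0.5·0.5093 / (0.5·0.5093 + 0.85·0.4907) ≈ 0.3791

0.379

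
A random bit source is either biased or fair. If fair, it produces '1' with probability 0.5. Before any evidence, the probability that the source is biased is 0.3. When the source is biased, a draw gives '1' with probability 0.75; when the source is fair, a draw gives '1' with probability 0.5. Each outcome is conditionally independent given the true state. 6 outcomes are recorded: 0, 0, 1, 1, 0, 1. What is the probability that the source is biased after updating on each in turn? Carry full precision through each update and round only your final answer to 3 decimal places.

After '0': P(biased) = 0.25·0.3000 / (0.25·0.3000 + 0.5·0.7000) ≈ 0.1765
After '0': P(biased) = 0.25·0.1765 / (0.25·0.1765 + 0.5·0.8235) ≈ 0.0968
After '1': P(biased) = 0.75·0.0968 / (0.75·0.0968 + 0.5·0.9032) ≈ 0.1385
After '1': P(biased) = 0.75·0.1385 / (0.75·0.1385 + 0.5·0.8615) ≈ 0.1942
After '0': P(biased) = 0.25·0.1942 / (0.25·0.1942 + 0.5·0.8058) ≈ 0.1076
After '1': P(biased) = 0.75·0.1076 / (0.75·0.1076 + 0.5·0.8924) ≈ 0.1531

0.153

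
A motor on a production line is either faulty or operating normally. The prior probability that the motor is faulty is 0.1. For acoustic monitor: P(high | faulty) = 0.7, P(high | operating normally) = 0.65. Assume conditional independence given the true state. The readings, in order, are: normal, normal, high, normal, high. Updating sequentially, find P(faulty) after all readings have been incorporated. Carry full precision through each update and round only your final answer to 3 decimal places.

Each posterior becomes the prior for the next update.
After 'normal': P(faulty) = 0.3·0.1000 / (0.3·0.1000 + 0.35·0.9000) ≈ 0.0870
After 'normal': P(faulty) = 0.3·0.0870 / (0.3·0.0870 + 0.35·0.9130) ≈ 0.0755
After 'high': P(faulty) = 0.7·0.0755 / (0.7·0.0755 + 0.65·0.9245) ≈ 0.0808
After 'normal': P(faulty) = 0.3·0.0808 / (0.3·0.0808 + 0.35·0.9192) ≈ 0.0701
After 'high': P(faulty) = 0.7·0.0701 / (0.7·0.0701 + 0.65·0.9299) ≈ 0.0751

0.075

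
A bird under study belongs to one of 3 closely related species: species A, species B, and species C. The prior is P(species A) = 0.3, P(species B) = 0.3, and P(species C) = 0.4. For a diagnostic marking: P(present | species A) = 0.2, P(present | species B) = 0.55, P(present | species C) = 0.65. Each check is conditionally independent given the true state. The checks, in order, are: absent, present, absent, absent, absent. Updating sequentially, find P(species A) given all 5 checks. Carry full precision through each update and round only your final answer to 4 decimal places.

After 'absent': normaliser = 0.8·0.3000 + 0.45·0.3000 + 0.35·0.4000; P(species A) ≈ 0.4660, P(species B) ≈ 0.2621, P(species C) ≈ 0.2718
After 'present': normaliser = 0.2·0.4660 + 0.55·0.2621 + 0.65·0.2718; P(species A) ≈ 0.2251, P(species B) ≈ 0.3482, P(species C) ≈ 0.4267
After 'absent': normaliser = 0.8·0.2251 + 0.45·0.3482 + 0.35·0.4267; P(species A) ≈ 0.3704, P(species B) ≈ 0.3223, P(species C) ≈ 0.3072
After 'absent': normaliser = 0.8·0.3704 + 0.45·0.3223 + 0.35·0.3072; P(species A) ≈ 0.5399, P(species B) ≈ 0.2642, P(species C) ≈ 0.1959
After 'absent': normaliser = 0.8·0.5399 + 0.45·0.2642 + 0.35·0.1959; P(species A) ≈ 0.6973, P(species B) ≈ 0.1920, P(species C) ≈ 0.1107

0.6973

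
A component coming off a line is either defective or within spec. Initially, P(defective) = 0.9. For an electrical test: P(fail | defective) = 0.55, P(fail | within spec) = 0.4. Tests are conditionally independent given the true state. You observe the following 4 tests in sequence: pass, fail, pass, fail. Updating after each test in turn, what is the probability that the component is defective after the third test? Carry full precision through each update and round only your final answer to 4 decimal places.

After 'pass': P(defective) = 0.45·0.9000 / (0.45·0.9000 + 0.6·0.1000) ≈ 0.8710
After 'fail': P(defective) = 0.55·0.8710 / (0.55·0.8710 + 0.4·0.1290) ≈ 0.9027
After 'pass': P(defective) = 0.45·0.9027 / (0.45·0.9027 + 0.6·0.0973) ≈ 0.8744

0.8744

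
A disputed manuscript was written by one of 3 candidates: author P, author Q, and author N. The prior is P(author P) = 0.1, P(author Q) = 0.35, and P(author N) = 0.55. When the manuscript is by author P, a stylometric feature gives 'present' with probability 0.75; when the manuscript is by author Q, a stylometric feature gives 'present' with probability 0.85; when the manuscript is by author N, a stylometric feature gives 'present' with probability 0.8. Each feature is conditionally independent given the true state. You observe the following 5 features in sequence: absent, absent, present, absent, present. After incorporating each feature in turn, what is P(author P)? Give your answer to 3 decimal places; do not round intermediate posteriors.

After 'absent': normaliser = 0.25·0.1000 + 0.15·0.3500 + 0.2·0.5500; P(author P) ≈ 0.1333, P(author Q) ≈ 0.2800, P(author N) ≈ 0.5867
After 'absent': normaliser = 0.25·0.1333 + 0.15·0.2800 + 0.2·0.5867; P(author P) ≈ 0.1730, P(author Q) ≈ 0.2180, P(author N) ≈ 0.6090
After 'present': normaliser = 0.75·0.1730 + 0.85·0.2180 + 0.8·0.6090; P(author P) ≈ 0.1617, P(author Q) ≈ 0.2310, P(author N) ≈ 0.6073
After 'absent': normaliser = 0.25·0.1617 + 0.15·0.2310 + 0.2·0.6073; P(author P) ≈ 0.2057, P(author Q) ≈ 0.1763, P(author N) ≈ 0.6180
After 'present': normaliser = 0.75·0.2057 + 0.85·0.1763 + 0.8·0.6180; P(author P) ≈ 0.1932, P(author Q) ≈ 0.1876, P(author N) ≈ 0.6191

0.193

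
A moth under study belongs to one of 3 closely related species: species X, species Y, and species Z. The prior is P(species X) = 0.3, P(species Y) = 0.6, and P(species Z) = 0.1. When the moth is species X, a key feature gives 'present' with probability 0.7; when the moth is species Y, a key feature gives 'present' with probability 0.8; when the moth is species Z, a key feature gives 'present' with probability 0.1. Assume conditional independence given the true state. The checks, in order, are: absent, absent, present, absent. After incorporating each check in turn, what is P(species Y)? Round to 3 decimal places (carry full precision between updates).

After 'absent': normaliser = 0.3·0.3000 + 0.2·0.6000 + 0.9·0.1000; P(species X) ≈ 0.3000, P(species Y) ≈ 0.4000, P(species Z) ≈ 0.3000
After 'absent': normaliser = 0.3·0.3000 + 0.2·0.4000 + 0.9·0.3000; P(species X) ≈ 0.2045, P(species Y) ≈ 0.1818, P(species Z) ≈ 0.6136
After 'present': normaliser = 0.7·0.2045 + 0.8·0.1818 + 0.1·0.6136; P(species X) ≈ 0.4091, P(species Y) ≈ 0.4156, P(species Z) ≈ 0.1753
After 'absent': normaliser = 0.3·0.4091 + 0.2·0.4156 + 0.9·0.1753; P(species X) ≈ 0.3375, P(species Y) ≈ 0.2286, P(species Z) ≈ 0.4339

0.229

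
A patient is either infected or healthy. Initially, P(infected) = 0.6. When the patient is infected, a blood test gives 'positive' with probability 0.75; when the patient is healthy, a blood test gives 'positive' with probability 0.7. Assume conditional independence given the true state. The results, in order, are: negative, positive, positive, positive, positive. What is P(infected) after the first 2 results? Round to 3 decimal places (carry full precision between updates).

After 'negative': P(infected) = 0.25·0.6000 / (0.25·0.6000 + 0.3·0.4000) ≈ 0.5556
After 'positive': P(infected) = 0.75·0.5556 / (0.75·0.5556 + 0.7·0.4444) ≈ 0.5725

0.573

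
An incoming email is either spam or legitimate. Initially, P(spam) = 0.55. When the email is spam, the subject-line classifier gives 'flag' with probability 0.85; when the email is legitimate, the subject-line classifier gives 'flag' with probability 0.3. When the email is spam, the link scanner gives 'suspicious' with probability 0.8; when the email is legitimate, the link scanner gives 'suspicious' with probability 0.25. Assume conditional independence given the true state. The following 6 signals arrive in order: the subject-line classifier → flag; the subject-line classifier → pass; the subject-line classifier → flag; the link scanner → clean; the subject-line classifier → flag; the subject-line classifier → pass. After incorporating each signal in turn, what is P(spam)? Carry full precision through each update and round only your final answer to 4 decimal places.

After the subject-line classifier='flag': P(spam) = 0.85·0.5500 / (0.85·0.5500 + 0.3·0.4500) ≈ 0.7759
After the subject-line classifier='pass': P(spam) = 0.15·0.7759 / (0.15·0.7759 + 0.7·0.2241) ≈ 0.4260
After the subject-line classifier='flag': P(spam) = 0.85·0.4260 / (0.85·0.4260 + 0.3·0.5740) ≈ 0.6777
After the link scanner='clean': P(spam) = 0.2·0.6777 / (0.2·0.6777 + 0.75·0.3223) ≈ 0.3592
After the subject-line classifier='flag': P(spam) = 0.85·0.3592 / (0.85·0.3592 + 0.3·0.6408) ≈ 0.6137
After the subject-line classifier='pass': P(spam) = 0.15·0.6137 / (0.15·0.6137 + 0.7·0.3863) ≈ 0.2540

0.2540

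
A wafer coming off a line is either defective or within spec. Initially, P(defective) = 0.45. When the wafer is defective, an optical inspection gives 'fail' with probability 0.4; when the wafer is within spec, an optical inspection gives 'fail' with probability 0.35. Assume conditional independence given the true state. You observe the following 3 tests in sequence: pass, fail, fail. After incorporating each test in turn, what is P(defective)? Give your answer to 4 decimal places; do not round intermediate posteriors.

0.4966

After 'pass': P(defective) = 0.6·0.4500 / (0.6·0.4500 + 0.65·0.5500) ≈ 0.4303
After 'fail': P(defective) = 0.4·0.4303 / (0.4·0.4303 + 0.35·0.5697) ≈ 0.4633
After 'fail': P(defective) = 0.4·0.4633 / (0.4·0.4633 + 0.35·0.5367) ≈ 0.4966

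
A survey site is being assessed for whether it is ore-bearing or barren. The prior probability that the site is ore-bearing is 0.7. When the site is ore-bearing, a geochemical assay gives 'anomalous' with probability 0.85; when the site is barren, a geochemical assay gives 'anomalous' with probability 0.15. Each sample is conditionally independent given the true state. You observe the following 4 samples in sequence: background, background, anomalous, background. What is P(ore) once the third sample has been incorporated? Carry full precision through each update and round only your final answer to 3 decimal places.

0.292

After 'background': P(ore) = 0.15·0.7000 / (0.15·0.7000 + 0.85·0.3000) ≈ 0.2917
After 'background': P(ore) = 0.15·0.2917 / (0.15·0.2917 + 0.85·0.7083) ≈ 0.0677
After 'anomalous': P(ore) = 0.85·0.0677 / (0.85·0.0677 + 0.15·0.9323) ≈ 0.2917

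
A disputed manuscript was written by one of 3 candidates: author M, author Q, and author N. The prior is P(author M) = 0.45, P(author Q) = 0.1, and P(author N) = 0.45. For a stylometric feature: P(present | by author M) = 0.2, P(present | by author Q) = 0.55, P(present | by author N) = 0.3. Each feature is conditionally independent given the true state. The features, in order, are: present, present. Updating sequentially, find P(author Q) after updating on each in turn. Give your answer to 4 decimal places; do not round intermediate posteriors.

0.3408

Apply Bayes' rule sequentially, carrying P(author Q) forward.
After 'present': normaliser = 0.2·0.4500 + 0.55·0.1000 + 0.3·0.4500; P(author M) ≈ 0.3214, P(author Q) ≈ 0.1964, P(author N) ≈ 0.4821
After 'present': normaliser = 0.2·0.3214 + 0.55·0.1964 + 0.3·0.4821; P(author M) ≈ 0.2028, P(author Q) ≈ 0.3408, P(author N) ≈ 0.4563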